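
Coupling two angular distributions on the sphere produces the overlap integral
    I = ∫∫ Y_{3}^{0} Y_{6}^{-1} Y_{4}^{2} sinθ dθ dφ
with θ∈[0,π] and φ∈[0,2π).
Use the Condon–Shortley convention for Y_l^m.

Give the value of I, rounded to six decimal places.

0.000000

Σmᵢ = 1 ≠ 0, so the φ-integral vanishes; I = 0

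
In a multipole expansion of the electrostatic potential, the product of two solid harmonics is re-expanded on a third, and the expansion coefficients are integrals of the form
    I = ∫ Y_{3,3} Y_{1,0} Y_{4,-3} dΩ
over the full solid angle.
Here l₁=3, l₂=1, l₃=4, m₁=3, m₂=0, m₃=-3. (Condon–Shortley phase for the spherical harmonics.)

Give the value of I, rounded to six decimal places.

Checks pass: Σm=0; 8 even; l₃=4∈[2,4].
(2·3+1)(2·1+1)(2·4+1) = 189
Δ: 0! 6! 2! / 9! → 1/252
sum: t=0:+1/36 = 1/36
3j²(3 1 4; 0 0 0) = Δ·Π!·Σ² = 4/63  (sign +1)
sum: t=0:+1/720 = 1/720
3j²(3 1 4; 3 0 -3) = Δ·Π!·Σ² = 1/36  (sign -1)
combine: 4πI² = 189·4/63·1/36 = 1/3
take √, sign -1: I = -0.16286750

-0.162868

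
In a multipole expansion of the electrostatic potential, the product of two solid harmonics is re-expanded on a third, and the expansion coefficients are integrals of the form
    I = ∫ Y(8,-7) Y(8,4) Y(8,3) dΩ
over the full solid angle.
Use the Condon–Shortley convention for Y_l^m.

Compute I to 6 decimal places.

-0.041979

m-sum 0 ✓  L=24 even ✓  0≤8≤16 ✓
Π(2lᵢ+1) = 17×17×17 = 4913
triangle coeff Δ(8,8,8) = 1/236637794250
Σ_t [0,8]: t=0:+1/65548320768000 t=1:−1/128024064000 t=2:+1/2985984000 t=3:−1/373248000 t=4:+1/191102976 t=5:−1/373248000 t=6:+1/2985984000 t=7:−1/128024064000 t=8:+1/65548320768000 = 11/20808990720
(3j)²=490/96577 [(8 8 8; 0 0 0)], sign=+1
Σ_t [7,8]: t=7:−1/146313216000 t=8:+1/117050572800 = 1/585252864000
(3j)²=33/37145 [(8 8 8; -7 4 3)], sign=-1
⇒ 4πI² = 54978/2482597
I = (-1)√(54978/2482597/(4π)) = -0.04197942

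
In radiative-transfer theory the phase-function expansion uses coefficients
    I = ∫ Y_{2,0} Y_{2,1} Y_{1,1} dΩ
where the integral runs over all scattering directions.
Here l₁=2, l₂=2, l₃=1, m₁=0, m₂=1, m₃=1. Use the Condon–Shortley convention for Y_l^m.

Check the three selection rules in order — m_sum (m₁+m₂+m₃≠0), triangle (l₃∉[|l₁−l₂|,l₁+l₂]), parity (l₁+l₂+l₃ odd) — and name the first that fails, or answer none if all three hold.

azimuthal sum: 0 + 1 + 1 = 2  ✗
0 ≤ 1 ≤ 4 (triangle on l)
L = 2 + 2 + 1 = 5 (odd)

m_sum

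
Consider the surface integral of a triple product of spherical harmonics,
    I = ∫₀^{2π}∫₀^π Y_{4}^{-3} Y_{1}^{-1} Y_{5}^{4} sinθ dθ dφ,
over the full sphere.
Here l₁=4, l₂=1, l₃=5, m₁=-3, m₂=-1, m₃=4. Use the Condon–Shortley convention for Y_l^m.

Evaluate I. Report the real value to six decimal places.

0.294638

m-sum 0 ✓  L=10 even ✓  3≤5≤5 ✓
Π(2lᵢ+1) = 9×3×11 = 297
triangle coeff Δ(4,1,5) = 1/495
Σ_t [0,0]: t=0:+1/576 = 1/576
(3j)²=5/99 [(4 1 5; 0 0 0)], sign=-1
Σ_t [0,0]: t=0:+1/10080 = 1/10080
(3j)²=4/55 [(4 1 5; -3 -1 4)], sign=-1
⇒ 4πI² = 12/11
I = (+1)√(12/11/(4π)) = 0.29463840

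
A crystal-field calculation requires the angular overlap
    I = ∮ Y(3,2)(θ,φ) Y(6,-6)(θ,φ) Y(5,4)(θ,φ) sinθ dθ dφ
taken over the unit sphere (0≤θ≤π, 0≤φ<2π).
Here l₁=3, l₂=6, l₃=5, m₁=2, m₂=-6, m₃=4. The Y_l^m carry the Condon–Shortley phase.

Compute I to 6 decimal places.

m-sum 0 ✓  L=14 even ✓  3≤5≤9 ✓
Π(2lᵢ+1) = 7×13×11 = 1001
triangle coeff Δ(3,6,5) = 1/675675
Σ_t [1,3]: t=1:−1/8640 t=2:+1/2304 t=3:−1/8640 = 7/34560
(3j)²=7/429 [(3 6 5; 0 0 0)], sign=-1
Σ_t [0,0]: t=0:+1/967680 = 1/967680
(3j)²=3/91 [(3 6 5; 2 -6 4)], sign=-1
⇒ 4πI² = 7/13
I = (+1)√(7/13/(4π)) = 0.20700098

0.207001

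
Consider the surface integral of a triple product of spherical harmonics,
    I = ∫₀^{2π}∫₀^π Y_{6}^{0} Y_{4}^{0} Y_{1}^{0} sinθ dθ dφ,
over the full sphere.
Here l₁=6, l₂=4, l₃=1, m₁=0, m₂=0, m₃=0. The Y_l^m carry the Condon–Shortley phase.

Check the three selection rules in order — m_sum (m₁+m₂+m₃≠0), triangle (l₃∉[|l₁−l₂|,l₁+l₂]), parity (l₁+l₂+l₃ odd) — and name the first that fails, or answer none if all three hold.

Σmᵢ = 0  ✓
l₃∈[|l₁−l₂|,l₁+l₂]=[2,10], have l₃=1  ✗
Σlᵢ = 11 ⇒ odd

triangle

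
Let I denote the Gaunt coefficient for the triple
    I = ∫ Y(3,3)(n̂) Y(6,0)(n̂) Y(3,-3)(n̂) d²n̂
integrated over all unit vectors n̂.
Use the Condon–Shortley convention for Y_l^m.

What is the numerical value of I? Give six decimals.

m-sum 0 ✓  L=12 even ✓  3≤3≤9 ✓
Π(2lᵢ+1) = 7×13×7 = 637
triangle coeff Δ(3,6,3) = 1/12012
Σ_t [3,3]: t=3:−1/1296 = -1/1296
(3j)²=100/3003 [(3 6 3; 0 0 0)], sign=+1
Σ_t [0,0]: t=0:+1/518400 = 1/518400
(3j)²=1/12012 [(3 6 3; 3 0 -3)], sign=+1
⇒ 4πI² = 25/14157
I = (+1)√(25/14157/(4π)) = 0.01185440

0.011854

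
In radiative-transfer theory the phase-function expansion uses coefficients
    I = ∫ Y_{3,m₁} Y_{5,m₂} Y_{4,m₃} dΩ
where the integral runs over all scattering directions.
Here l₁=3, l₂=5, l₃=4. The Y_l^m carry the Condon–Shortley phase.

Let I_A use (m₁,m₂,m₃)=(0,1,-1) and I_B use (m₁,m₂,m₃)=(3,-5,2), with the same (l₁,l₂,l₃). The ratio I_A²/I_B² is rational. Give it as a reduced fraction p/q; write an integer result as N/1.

361/525

Shared (l₁,l₂,l₃)=(3,5,4): N and (l;000)² cancel in I_A²/I_B².
A: Δ = 4!·2!·6!/13! = 1/180180; Racah Σ t=1..3: t=1:−1/1440 t=2:+1/192 t=3:−1/432 = 19/8640; ⇒ 3j(3 5 4; 0 1 -1)² = 361/30030, sgn -1
B: Δ = 4!·2!·6!/13! = 1/180180; Racah Σ t=0..0: t=0:+1/34560 = 1/34560; ⇒ 3j(3 5 4; 3 -5 2)² = 5/286, sgn +1
I_A²/I_B² = (361/30030)/(5/286) = 361/525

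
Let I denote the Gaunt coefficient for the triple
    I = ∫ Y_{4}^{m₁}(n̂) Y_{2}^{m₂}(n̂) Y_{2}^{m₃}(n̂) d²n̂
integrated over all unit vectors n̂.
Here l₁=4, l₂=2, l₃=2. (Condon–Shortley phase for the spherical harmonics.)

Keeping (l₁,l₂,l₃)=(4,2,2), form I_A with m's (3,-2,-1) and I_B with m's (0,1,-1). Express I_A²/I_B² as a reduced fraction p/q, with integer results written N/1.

35/16

Shared (l₁,l₂,l₃)=(4,2,2): N and (l;000)² cancel in I_A²/I_B².
A: Δ = 4!·4!·0!/9! = 1/630; Racah Σ t=0..0: t=0:+1/144 = 1/144; ⇒ 3j(4 2 2; 3 -2 -1)² = 1/18, sgn -1
B: Δ = 4!·4!·0!/9! = 1/630; Racah Σ t=3..3: t=3:−1/36 = -1/36; ⇒ 3j(4 2 2; 0 1 -1)² = 8/315, sgn +1
I_A²/I_B² = (1/18)/(8/315) = 35/16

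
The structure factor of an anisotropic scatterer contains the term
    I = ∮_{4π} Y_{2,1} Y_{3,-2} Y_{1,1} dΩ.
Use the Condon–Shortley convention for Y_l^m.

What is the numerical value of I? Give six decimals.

0.261169

Checks pass: Σm=0; 6 even; l₃=1∈[1,5].
(2·2+1)(2·3+1)(2·1+1) = 105
Δ: 4! 0! 2! / 7! → 1/105
sum: t=2:+1/4 = 1/4
3j²(2 3 1; 0 0 0) = Δ·Π!·Σ² = 3/35  (sign -1)
sum: t=1:−1/12 = -1/12
3j²(2 3 1; 1 -2 1) = Δ·Π!·Σ² = 2/21  (sign -1)
combine: 4πI² = 105·3/35·2/21 = 6/7
take √, sign +1: I = 0.26116903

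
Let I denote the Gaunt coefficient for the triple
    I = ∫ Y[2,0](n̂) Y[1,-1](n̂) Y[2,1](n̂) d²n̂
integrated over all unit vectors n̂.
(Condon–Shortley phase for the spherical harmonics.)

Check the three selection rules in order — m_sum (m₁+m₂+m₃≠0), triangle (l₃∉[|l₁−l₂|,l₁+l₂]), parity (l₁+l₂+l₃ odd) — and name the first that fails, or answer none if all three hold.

m₁+m₂+m₃ = 0 − 1 + 1 = 0  ✓
triangle: |2−1|=1 ≤ l₃=2 ≤ 2+1=3  ✓
parity: l₁+l₂+l₃ = 5 is odd  ✗

parity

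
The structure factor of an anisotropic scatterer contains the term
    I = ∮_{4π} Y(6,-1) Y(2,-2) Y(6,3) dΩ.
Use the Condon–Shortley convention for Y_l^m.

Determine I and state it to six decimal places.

m-sum 0 ✓  L=14 even ✓  4≤6≤8 ✓
Π(2lᵢ+1) = 13×5×13 = 845
triangle coeff Δ(6,2,6) = 1/90090
Σ_t [0,2]: t=0:+1/69120 t=1:−1/14400 t=2:+1/69120 = -7/172800
(3j)²=14/715 [(6 2 6; 0 0 0)], sign=-1
Σ_t [0,0]: t=0:+1/120960 = 1/120960
(3j)²=24/1001 [(6 2 6; -1 -2 3)], sign=-1
⇒ 4πI² = 48/121
I = (+1)√(48/121/(4π)) = 0.17767364

0.177674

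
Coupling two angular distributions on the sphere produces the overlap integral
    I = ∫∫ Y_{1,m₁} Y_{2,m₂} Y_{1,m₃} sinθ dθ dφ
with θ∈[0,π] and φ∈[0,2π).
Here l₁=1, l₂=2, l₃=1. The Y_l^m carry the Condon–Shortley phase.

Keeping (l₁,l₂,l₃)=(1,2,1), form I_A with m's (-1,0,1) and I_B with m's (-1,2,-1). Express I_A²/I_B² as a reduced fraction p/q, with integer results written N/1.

1/6

Shared (l₁,l₂,l₃)=(1,2,1): N and (l;000)² cancel in I_A²/I_B².
A: Δ = 2!·0!·2!/5! = 1/30; Racah Σ t=2..2: t=2:+1/4 = 1/4; ⇒ 3j(1 2 1; -1 0 1)² = 1/30, sgn +1
B: Δ = 2!·0!·2!/5! = 1/30; Racah Σ t=2..2: t=2:+1/4 = 1/4; ⇒ 3j(1 2 1; -1 2 -1)² = 1/5, sgn +1
I_A²/I_B² = (1/30)/(1/5) = 1/6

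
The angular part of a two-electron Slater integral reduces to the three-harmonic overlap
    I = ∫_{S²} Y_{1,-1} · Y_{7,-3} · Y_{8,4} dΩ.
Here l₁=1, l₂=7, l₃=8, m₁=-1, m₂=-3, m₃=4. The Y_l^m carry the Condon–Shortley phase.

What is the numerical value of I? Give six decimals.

Rules hold: Σm=0, L=16 even, 6≤8≤8.
N = 3·15·17 = 765
Δ = 0!·2!·14!/17! = 1/2040
Racah Σ t=0..0: t=0:+1/25401600 = 1/25401600
⇒ 3j(1 7 8; 0 0 0)² = 8/255, sgn +1
Racah Σ t=0..0: t=0:+1/174182400 = 1/174182400
⇒ 3j(1 7 8; -1 -3 4)² = 11/340, sgn +1
4πI² = N·(3j₀)²·(3jₘ)² = 66/85
I = +1·√(0.776471/4π) = 0.24857507

0.248575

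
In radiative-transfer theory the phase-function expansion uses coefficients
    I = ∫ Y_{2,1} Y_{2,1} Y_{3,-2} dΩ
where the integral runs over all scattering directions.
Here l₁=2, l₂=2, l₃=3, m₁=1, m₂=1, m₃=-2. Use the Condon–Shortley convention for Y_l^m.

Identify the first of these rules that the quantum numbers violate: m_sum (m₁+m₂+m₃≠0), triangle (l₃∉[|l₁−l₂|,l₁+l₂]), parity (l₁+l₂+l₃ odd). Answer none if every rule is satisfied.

Σmᵢ = 0  ✓
l₃∈[|l₁−l₂|,l₁+l₂]=[0,4], have l₃=3  ✓
Σlᵢ = 7 ⇒ odd  ✗

parity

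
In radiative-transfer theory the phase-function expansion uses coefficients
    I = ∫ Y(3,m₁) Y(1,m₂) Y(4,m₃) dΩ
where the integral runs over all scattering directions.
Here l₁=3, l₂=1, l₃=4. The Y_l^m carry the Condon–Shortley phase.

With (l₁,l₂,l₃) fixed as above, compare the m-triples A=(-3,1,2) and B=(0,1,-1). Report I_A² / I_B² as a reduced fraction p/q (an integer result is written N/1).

Shared (l₁,l₂,l₃)=(3,1,4): N and (l;000)² cancel in I_A²/I_B².
A: Δ = 0!·6!·2!/9! = 1/252; Racah Σ t=0..0: t=0:+1/1440 = 1/1440; ⇒ 3j(3 1 4; -3 1 2)² = 1/252, sgn +1
B: Δ = 0!·6!·2!/9! = 1/252; Racah Σ t=0..0: t=0:+1/72 = 1/72; ⇒ 3j(3 1 4; 0 1 -1)² = 5/126, sgn -1
I_A²/I_B² = (1/252)/(5/126) = 1/10

1/10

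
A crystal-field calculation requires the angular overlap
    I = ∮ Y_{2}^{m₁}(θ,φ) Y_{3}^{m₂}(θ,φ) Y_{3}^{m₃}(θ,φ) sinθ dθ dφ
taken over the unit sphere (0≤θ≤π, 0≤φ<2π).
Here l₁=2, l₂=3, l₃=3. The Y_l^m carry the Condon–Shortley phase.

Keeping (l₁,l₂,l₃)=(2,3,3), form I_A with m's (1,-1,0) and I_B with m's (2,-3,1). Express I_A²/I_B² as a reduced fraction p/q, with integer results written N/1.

Same 2,3,3: normalisation and zero-m 3j drop out of the ratio.
A: Δ: 2! 2! 4! / 9! → 1/3780; sum: t=0:+1/8 t=1:−1/12 = 1/24; 3j²(2 3 3; 1 -1 0) = Δ·Π!·Σ² = 1/210  (sign -1)
B: Δ: 2! 2! 4! / 9! → 1/3780; sum: t=0:+1/96 = 1/96; 3j²(2 3 3; 2 -3 1) = Δ·Π!·Σ² = 1/42  (sign +1)
I_A²/I_B² = (1/210)/(1/42) = 1/5

1/5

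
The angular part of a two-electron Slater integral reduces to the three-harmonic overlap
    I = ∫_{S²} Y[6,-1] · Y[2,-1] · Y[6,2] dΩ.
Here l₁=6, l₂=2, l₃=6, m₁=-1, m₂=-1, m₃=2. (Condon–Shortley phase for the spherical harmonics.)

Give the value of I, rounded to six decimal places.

Rules hold: Σm=0, L=14 even, 4≤6≤8.
N = 13·5·13 = 845
Δ = 2!·10!·2!/15! = 1/90090
Racah Σ t=0..2: t=0:+1/69120 t=1:−1/14400 t=2:+1/69120 = -7/172800
⇒ 3j(6 2 6; 0 0 0)² = 14/715, sgn -1
Racah Σ t=0..1: t=0:+1/60480 t=1:−1/34560 = -1/80640
⇒ 3j(6 2 6; -1 -1 2)² = 6/1001, sgn -1
4πI² = N·(3j₀)²·(3jₘ)² = 12/121
I = +1·√(0.0991736/4π) = 0.08883682

0.088837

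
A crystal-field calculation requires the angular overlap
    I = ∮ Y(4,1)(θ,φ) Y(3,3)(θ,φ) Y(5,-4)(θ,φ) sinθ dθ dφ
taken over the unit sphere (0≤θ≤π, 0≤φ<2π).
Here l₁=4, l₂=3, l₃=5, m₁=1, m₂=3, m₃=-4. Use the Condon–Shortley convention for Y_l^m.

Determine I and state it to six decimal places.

-0.186208

m-sum 0 ✓  L=12 even ✓  1≤5≤7 ✓
Π(2lᵢ+1) = 9×7×11 = 693
triangle coeff Δ(4,3,5) = 1/180180
Σ_t [0,2]: t=0:+1/576 t=1:−1/144 t=2:+1/576 = -1/288
(3j)²=20/1001 [(4 3 5; 0 0 0)], sign=+1
Σ_t [2,2]: t=2:+1/5760 = 1/5760
(3j)²=9/286 [(4 3 5; 1 3 -4)], sign=-1
⇒ 4πI² = 810/1859
I = (-1)√(810/1859/(4π)) = -0.18620781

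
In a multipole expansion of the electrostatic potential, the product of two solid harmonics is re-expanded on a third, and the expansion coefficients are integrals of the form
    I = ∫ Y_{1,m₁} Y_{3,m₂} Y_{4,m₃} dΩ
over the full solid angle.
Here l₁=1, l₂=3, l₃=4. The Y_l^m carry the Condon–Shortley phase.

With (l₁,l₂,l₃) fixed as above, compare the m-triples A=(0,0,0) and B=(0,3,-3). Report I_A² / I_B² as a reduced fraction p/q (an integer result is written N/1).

Same 1,3,4: normalisation and zero-m 3j drop out of the ratio.
A: Δ: 0! 2! 6! / 9! → 1/252; sum: t=0:+1/36 = 1/36; 3j²(1 3 4; 0 0 0) = Δ·Π!·Σ² = 4/63  (sign +1)
B: Δ: 0! 2! 6! / 9! → 1/252; sum: t=0:+1/720 = 1/720; 3j²(1 3 4; 0 3 -3) = Δ·Π!·Σ² = 1/36  (sign -1)
I_A²/I_B² = (4/63)/(1/36) = 16/7

16/7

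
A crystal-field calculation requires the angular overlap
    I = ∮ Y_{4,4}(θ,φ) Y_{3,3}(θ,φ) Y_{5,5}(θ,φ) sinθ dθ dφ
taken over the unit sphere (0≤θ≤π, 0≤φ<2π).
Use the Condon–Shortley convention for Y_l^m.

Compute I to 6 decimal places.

4 + 3 + 5 = 12 ≠ 0: azimuthal integral kills it; I = 0

0.000000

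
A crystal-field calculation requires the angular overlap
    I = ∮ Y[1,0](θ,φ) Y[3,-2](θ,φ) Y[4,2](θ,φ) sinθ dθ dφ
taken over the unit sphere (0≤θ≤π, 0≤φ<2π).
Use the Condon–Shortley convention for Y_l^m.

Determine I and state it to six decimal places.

0.213244

Rules hold: Σm=0, L=8 even, 2≤4≤4.
N = 3·7·9 = 189
Δ = 0!·2!·6!/9! = 1/252
Racah Σ t=0..0: t=0:+1/36 = 1/36
⇒ 3j(1 3 4; 0 0 0)² = 4/63, sgn +1
Racah Σ t=0..0: t=0:+1/120 = 1/120
⇒ 3j(1 3 4; 0 -2 2)² = 1/21, sgn +1
4πI² = N·(3j₀)²·(3jₘ)² = 4/7
I = +1·√(0.571429/4π) = 0.21324362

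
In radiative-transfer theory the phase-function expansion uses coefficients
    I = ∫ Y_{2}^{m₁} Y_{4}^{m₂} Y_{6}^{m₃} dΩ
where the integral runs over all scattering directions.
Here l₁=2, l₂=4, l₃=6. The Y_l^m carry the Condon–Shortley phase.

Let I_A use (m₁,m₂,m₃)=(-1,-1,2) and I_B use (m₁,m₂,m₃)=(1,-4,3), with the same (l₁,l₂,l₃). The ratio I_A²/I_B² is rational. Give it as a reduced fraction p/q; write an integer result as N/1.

Same 2,4,6: normalisation and zero-m 3j drop out of the ratio.
A: Δ: 0! 4! 8! / 13! → 1/6435; sum: t=0:+1/4320 = 1/4320; 3j²(2 4 6; -1 -1 2) = Δ·Π!·Σ² = 224/6435  (sign +1)
B: Δ: 0! 4! 8! / 13! → 1/6435; sum: t=0:+1/241920 = 1/241920; 3j²(2 4 6; 1 -4 3) = Δ·Π!·Σ² = 1/715  (sign -1)
I_A²/I_B² = (224/6435)/(1/715) = 224/9

224/9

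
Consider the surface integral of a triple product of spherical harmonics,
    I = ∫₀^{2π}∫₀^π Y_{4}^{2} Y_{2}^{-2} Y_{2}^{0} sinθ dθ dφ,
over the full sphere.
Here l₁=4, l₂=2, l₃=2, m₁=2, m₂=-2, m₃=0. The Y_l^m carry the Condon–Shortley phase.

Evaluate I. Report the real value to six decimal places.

0.156078

Rules hold: Σm=0, L=8 even, 2≤2≤6.
N = 9·5·5 = 225
Δ = 4!·4!·0!/9! = 1/630
Racah Σ t=2..2: t=2:+1/16 = 1/16
⇒ 3j(4 2 2; 0 0 0)² = 2/35, sgn +1
Racah Σ t=0..0: t=0:+1/96 = 1/96
⇒ 3j(4 2 2; 2 -2 0)² = 1/42, sgn +1
4πI² = N·(3j₀)²·(3jₘ)² = 15/49
I = +1·√(0.306122/4π) = 0.15607835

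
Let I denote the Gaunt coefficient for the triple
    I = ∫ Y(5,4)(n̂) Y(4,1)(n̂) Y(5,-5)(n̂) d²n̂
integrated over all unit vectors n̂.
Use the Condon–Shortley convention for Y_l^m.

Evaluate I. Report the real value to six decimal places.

m-sum 0 ✓  L=14 even ✓  1≤5≤9 ✓
Π(2lᵢ+1) = 11×9×11 = 1089
triangle coeff Δ(5,4,5) = 1/3153150
Σ_t [0,4]: t=0:+1/69120 t=1:−1/1728 t=2:+1/576 t=3:−1/1728 t=4:+1/69120 = 7/11520
(3j)²=2/143 [(5 4 5; 0 0 0)], sign=-1
Σ_t [1,1]: t=1:−1/103680 = -1/103680
(3j)²=4/143 [(5 4 5; 4 1 -5)], sign=-1
⇒ 4πI² = 72/169
I = (+1)√(72/169/(4π)) = 0.18412721

0.184127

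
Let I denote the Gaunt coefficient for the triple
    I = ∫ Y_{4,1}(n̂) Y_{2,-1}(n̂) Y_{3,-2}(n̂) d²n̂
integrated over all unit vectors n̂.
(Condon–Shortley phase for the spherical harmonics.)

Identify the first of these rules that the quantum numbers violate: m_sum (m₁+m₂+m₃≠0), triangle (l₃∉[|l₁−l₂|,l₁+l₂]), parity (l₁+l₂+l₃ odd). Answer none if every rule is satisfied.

azimuthal sum: 1 − 1 − 2 = -2  ✗
2 ≤ 3 ≤ 6 (triangle on l)
L = 4 + 2 + 3 = 9 (odd)

m_sum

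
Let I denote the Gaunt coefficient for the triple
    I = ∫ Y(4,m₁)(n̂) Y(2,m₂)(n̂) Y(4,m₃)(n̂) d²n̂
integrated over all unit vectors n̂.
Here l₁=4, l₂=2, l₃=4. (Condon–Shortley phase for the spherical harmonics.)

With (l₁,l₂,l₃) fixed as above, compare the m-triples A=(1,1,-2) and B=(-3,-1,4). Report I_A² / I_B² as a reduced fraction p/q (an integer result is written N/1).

81/196

Same 4,2,4: normalisation and zero-m 3j drop out of the ratio.
A: Δ: 2! 6! 2! / 11! → 1/13860; sum: t=1:−1/96 t=2:+1/240 = -1/160; 3j²(4 2 4; 1 1 -2) = Δ·Π!·Σ² = 27/1540  (sign -1)
B: Δ: 2! 6! 2! / 11! → 1/13860; sum: t=1:−1/1440 = -1/1440; 3j²(4 2 4; -3 -1 4) = Δ·Π!·Σ² = 7/165  (sign -1)
I_A²/I_B² = (27/1540)/(7/165) = 81/196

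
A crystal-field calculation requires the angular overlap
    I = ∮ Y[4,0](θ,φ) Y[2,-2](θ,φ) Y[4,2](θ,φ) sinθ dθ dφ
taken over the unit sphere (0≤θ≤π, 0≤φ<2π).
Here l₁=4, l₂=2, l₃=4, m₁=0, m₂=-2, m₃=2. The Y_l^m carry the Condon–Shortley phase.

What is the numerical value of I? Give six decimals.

Rules hold: Σm=0, L=10 even, 2≤4≤6.
N = 9·5·9 = 405
Δ = 2!·6!·2!/11! = 1/13860
Racah Σ t=0..2: t=0:+1/192 t=1:−1/36 t=2:+1/192 = -5/288
⇒ 3j(4 2 4; 0 0 0)² = 20/693, sgn -1
Racah Σ t=0..0: t=0:+1/192 = 1/192
⇒ 3j(4 2 4; 0 -2 2)² = 3/77, sgn +1
4πI² = N·(3j₀)²·(3jₘ)² = 2700/5929
I = -1·√(0.455389/4π) = -0.19036462

-0.190365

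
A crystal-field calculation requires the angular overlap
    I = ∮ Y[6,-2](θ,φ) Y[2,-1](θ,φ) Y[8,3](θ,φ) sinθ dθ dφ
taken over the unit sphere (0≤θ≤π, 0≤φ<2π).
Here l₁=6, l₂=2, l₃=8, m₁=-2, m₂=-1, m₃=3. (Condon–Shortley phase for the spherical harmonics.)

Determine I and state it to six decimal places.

Checks pass: Σm=0; 16 even; l₃=8∈[4,8].
(2·6+1)(2·2+1)(2·8+1) = 1105
Δ: 0! 12! 4! / 17! → 1/30940
sum: t=0:+1/2073600 = 1/2073600
3j²(6 2 8; 0 0 0) = Δ·Π!·Σ² = 28/1105  (sign +1)
sum: t=0:+1/5806080 = 1/5806080
3j²(6 2 8; -2 -1 3) = Δ·Π!·Σ² = 165/6188  (sign -1)
combine: 4πI² = 1105·28/1105·165/6188 = 165/221
take √, sign -1: I = -0.24374791

-0.243748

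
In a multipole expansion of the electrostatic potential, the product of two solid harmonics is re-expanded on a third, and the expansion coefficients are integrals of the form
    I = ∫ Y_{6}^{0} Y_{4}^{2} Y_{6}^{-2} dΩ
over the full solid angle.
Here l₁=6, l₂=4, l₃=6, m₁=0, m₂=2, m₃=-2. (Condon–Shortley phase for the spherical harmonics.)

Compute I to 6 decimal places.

Checks pass: Σm=0; 16 even; l₃=6∈[2,10].
(2·6+1)(2·4+1)(2·6+1) = 1521
Δ: 4! 8! 4! / 17! → 1/15315300
sum: t=0:+1/829440 t=1:−1/25920 t=2:+1/9216 t=3:−1/25920 t=4:+1/829440 = 7/207360
3j²(6 4 6; 0 0 0) = Δ·Π!·Σ² = 28/2431  (sign +1)
sum: t=2:+1/55296 t=3:−1/25920 t=4:+1/138240 = -11/829440
3j²(6 4 6; 0 2 -2) = Δ·Π!·Σ² = 11/1326  (sign -1)
combine: 4πI² = 1521·28/2431·11/1326 = 42/289
take √, sign -1: I = -0.10754019

-0.107540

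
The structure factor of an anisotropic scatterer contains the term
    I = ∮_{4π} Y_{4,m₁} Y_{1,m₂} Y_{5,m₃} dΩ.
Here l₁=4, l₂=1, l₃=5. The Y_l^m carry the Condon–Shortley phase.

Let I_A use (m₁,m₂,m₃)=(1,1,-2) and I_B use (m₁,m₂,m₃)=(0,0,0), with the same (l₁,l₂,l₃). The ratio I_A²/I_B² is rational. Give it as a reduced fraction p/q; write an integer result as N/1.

21/25

Shared (l₁,l₂,l₃)=(4,1,5): N and (l;000)² cancel in I_A²/I_B².
A: Δ = 0!·8!·2!/11! = 1/495; Racah Σ t=0..0: t=0:+1/1440 = 1/1440; ⇒ 3j(4 1 5; 1 1 -2)² = 7/165, sgn -1
B: Δ = 0!·8!·2!/11! = 1/495; Racah Σ t=0..0: t=0:+1/576 = 1/576; ⇒ 3j(4 1 5; 0 0 0)² = 5/99, sgn -1
I_A²/I_B² = (7/165)/(5/99) = 21/25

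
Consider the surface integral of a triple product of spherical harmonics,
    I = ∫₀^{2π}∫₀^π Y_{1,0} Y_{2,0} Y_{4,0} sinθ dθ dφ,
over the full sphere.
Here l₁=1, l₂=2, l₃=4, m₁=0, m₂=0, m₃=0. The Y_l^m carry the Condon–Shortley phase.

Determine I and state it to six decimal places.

0.000000

|1−2|≤4≤1+2 violated ⇒ I = 0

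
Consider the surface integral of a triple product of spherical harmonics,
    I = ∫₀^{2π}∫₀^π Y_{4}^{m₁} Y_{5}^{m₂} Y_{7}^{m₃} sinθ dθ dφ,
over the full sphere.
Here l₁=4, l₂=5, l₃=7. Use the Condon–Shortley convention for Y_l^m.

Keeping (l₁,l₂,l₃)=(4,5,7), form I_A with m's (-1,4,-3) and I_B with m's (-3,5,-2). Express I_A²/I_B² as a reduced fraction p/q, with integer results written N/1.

Shared (l₁,l₂,l₃)=(4,5,7): N and (l;000)² cancel in I_A²/I_B².
A: Δ = 2!·6!·8!/17! = 1/6126120; Racah Σ t=1..2: t=1:−1/1935360 t=2:+1/362880 = 13/5806080; ⇒ 3j(4 5 7; -1 4 -3)² = 195/10472, sgn +1
B: Δ = 2!·6!·8!/17! = 1/6126120; Racah Σ t=2..2: t=2:+1/9676800 = 1/9676800; ⇒ 3j(4 5 7; -3 5 -2)² = 27/19448, sgn -1
I_A²/I_B² = (195/10472)/(27/19448) = 845/63

845/63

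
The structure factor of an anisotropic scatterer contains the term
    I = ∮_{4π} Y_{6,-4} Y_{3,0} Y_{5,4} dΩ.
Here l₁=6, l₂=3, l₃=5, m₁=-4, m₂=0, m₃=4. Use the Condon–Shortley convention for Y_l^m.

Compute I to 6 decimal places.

Rules hold: Σm=0, L=14 even, 3≤5≤9.
N = 13·7·11 = 1001
Δ = 4!·8!·2!/15! = 1/675675
Racah Σ t=1..3: t=1:−1/8640 t=2:+1/2304 t=3:−1/8640 = 7/34560
⇒ 3j(6 3 5; 0 0 0)² = 7/429, sgn -1
Racah Σ t=2..3: t=2:+1/161280 t=3:−1/60480 = -1/96768
⇒ 3j(6 3 5; -4 0 4)² = 15/1001, sgn +1
4πI² = N·(3j₀)²·(3jₘ)² = 35/143
I = -1·√(0.244755/4π) = -0.13956004

-0.139560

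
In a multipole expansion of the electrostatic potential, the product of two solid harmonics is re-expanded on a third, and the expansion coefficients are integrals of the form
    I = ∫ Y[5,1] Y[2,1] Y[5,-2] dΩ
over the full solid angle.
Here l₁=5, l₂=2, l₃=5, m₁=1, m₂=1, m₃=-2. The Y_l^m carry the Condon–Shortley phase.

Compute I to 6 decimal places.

Rules hold: Σm=0, L=12 even, 3≤5≤7.
N = 11·5·11 = 605
Δ = 2!·8!·2!/13! = 1/38610
Racah Σ t=0..2: t=0:+1/2880 t=1:−1/576 t=2:+1/2880 = -1/960
⇒ 3j(5 2 5; 0 0 0)² = 10/429, sgn +1
Racah Σ t=1..2: t=1:−1/1440 t=2:+1/2880 = -1/2880
⇒ 3j(5 2 5; 1 1 -2)² = 7/715, sgn +1
4πI² = N·(3j₀)²·(3jₘ)² = 70/507
I = +1·√(0.138067/4π) = 0.10481902

0.104819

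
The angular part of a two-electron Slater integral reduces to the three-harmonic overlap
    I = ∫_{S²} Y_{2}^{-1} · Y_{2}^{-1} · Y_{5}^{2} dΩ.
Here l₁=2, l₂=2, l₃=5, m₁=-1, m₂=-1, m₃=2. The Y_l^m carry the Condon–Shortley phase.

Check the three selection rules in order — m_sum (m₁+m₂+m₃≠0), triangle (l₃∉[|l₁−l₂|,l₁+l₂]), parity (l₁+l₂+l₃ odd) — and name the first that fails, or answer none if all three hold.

triangle

m₁+m₂+m₃ = -1 − 1 + 2 = 0  ✓
triangle: |2−2|=0 ≤ l₃=5 ≤ 2+2=4  ✗
parity: l₁+l₂+l₃ = 9 is odd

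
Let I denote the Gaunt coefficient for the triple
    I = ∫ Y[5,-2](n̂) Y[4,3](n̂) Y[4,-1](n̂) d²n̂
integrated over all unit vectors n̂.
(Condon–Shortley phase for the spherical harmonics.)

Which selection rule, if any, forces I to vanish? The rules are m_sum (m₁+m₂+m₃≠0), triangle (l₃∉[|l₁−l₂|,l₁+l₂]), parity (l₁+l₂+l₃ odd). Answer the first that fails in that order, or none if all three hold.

parity

m₁+m₂+m₃ = -2 + 3 − 1 = 0  ✓
triangle: |5−4|=1 ≤ l₃=4 ≤ 5+4=9  ✓
parity: l₁+l₂+l₃ = 13 is odd  ✗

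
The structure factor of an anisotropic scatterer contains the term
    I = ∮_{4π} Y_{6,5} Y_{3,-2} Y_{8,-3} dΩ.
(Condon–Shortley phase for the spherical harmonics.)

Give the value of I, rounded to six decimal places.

0.000000

Σlᵢ=17 odd — θ-integrand is odd under cosθ→−cosθ; I=0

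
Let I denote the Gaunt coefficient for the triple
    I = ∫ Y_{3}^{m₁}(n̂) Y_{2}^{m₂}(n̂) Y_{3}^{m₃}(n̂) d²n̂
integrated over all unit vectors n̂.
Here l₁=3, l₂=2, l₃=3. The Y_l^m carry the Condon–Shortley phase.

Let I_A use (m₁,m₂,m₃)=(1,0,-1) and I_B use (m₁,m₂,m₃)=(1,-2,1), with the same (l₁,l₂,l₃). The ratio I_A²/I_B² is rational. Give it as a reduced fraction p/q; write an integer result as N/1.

3/8

Shared (l₁,l₂,l₃)=(3,2,3): N and (l;000)² cancel in I_A²/I_B².
A: Δ = 2!·4!·2!/9! = 1/3780; Racah Σ t=0..2: t=0:+1/16 t=1:−1/6 t=2:+1/96 = -3/32; ⇒ 3j(3 2 3; 1 0 -1)² = 3/140, sgn -1
B: Δ = 2!·4!·2!/9! = 1/3780; Racah Σ t=0..0: t=0:+1/16 = 1/16; ⇒ 3j(3 2 3; 1 -2 1)² = 2/35, sgn +1
I_A²/I_B² = (3/140)/(2/35) = 3/8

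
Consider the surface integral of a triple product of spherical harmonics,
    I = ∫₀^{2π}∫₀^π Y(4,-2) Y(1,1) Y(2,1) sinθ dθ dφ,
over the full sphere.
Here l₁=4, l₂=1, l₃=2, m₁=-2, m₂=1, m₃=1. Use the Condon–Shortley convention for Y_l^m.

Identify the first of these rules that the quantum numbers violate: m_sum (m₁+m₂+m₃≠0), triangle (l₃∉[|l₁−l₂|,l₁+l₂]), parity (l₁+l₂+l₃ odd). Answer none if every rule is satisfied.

triangle

Σmᵢ = 0  ✓
l₃∈[|l₁−l₂|,l₁+l₂]=[3,5], have l₃=2  ✗
Σlᵢ = 7 ⇒ odd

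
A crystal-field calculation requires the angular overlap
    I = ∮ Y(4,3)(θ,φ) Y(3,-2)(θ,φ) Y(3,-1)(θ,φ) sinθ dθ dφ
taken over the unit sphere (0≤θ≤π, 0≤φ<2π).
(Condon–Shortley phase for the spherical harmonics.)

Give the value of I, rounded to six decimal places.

-0.095955

m-sum 0 ✓  L=10 even ✓  1≤3≤7 ✓
Π(2lᵢ+1) = 9×7×7 = 441
triangle coeff Δ(4,3,3) = 1/34650
Σ_t [1,3]: t=1:−1/72 t=2:+1/16 t=3:−1/72 = 5/144
(3j)²=2/77 [(4 3 3; 0 0 0)], sign=-1
Σ_t [0,1]: t=0:+1/144 t=1:−1/288 = 1/288
(3j)²=1/99 [(4 3 3; 3 -2 -1)], sign=+1
⇒ 4πI² = 14/121
I = (-1)√(14/121/(4π)) = -0.09595473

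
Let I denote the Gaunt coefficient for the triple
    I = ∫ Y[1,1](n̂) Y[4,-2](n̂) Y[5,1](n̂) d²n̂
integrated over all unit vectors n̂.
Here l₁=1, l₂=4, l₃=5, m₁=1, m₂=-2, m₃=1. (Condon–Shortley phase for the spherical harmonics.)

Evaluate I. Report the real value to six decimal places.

Rules hold: Σm=0, L=10 even, 3≤5≤5.
N = 3·9·11 = 297
Δ = 0!·2!·8!/11! = 1/495
Racah Σ t=0..0: t=0:+1/576 = 1/576
⇒ 3j(1 4 5; 0 0 0)² = 5/99, sgn -1
Racah Σ t=0..0: t=0:+1/2880 = 1/2880
⇒ 3j(1 4 5; 1 -2 1)² = 2/165, sgn +1
4πI² = N·(3j₀)²·(3jₘ)² = 2/11
I = -1·√(0.181818/4π) = -0.12028562

-0.120286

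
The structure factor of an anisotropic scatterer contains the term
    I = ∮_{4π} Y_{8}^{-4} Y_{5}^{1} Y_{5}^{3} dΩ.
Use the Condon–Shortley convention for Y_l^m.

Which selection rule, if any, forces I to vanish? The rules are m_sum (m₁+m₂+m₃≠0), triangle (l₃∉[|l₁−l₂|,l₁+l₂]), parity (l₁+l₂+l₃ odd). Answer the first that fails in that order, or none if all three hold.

m₁+m₂+m₃ = -4 + 1 + 3 = 0  ✓
triangle: |8−5|=3 ≤ l₃=5 ≤ 8+5=13  ✓
parity: l₁+l₂+l₃ = 18 is even  ✓

none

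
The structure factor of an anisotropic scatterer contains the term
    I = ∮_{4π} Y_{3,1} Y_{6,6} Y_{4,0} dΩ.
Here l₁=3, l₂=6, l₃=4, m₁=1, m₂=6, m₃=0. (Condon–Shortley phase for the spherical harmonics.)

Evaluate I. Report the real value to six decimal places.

m-sum = 1 + 6 + 0 = 7 ≠ 0 ⇒ I = 0

0.000000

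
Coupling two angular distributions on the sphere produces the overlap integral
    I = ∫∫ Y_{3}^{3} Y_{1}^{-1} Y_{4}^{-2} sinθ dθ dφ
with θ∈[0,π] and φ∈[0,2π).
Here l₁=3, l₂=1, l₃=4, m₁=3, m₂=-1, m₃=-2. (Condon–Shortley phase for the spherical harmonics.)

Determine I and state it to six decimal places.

0.061558

Checks pass: Σm=0; 8 even; l₃=4∈[2,4].
(2·3+1)(2·1+1)(2·4+1) = 189
Δ: 0! 6! 2! / 9! → 1/252
sum: t=0:+1/36 = 1/36
3j²(3 1 4; 0 0 0) = Δ·Π!·Σ² = 4/63  (sign +1)
sum: t=0:+1/1440 = 1/1440
3j²(3 1 4; 3 -1 -2) = Δ·Π!·Σ² = 1/252  (sign +1)
combine: 4πI² = 189·4/63·1/252 = 1/21
take √, sign +1: I = 0.06155813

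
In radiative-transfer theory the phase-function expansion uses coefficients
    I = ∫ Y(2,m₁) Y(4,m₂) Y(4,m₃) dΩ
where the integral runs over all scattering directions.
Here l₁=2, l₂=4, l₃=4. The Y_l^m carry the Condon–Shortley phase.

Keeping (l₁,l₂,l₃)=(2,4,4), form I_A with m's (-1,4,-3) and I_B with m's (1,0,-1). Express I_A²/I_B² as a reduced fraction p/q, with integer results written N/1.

98/5

Same 2,4,4: normalisation and zero-m 3j drop out of the ratio.
A: Δ: 2! 2! 6! / 11! → 1/13860; sum: t=2:+1/1440 = 1/1440; 3j²(2 4 4; -1 4 -3) = Δ·Π!·Σ² = 7/165  (sign -1)
B: Δ: 2! 2! 6! / 11! → 1/13860; sum: t=0:+1/96 t=1:−1/72 = -1/288; 3j²(2 4 4; 1 0 -1) = Δ·Π!·Σ² = 1/462  (sign +1)
I_A²/I_B² = (7/165)/(1/462) = 98/5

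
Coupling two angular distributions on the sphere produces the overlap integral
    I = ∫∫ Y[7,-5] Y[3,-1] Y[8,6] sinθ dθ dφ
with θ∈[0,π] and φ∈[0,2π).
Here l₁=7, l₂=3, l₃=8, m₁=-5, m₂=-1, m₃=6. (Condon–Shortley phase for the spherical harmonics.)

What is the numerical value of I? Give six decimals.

Checks pass: Σm=0; 18 even; l₃=8∈[4,10].
(2·7+1)(2·3+1)(2·8+1) = 1785
Δ: 2! 12! 4! / 19! → 1/5290740
sum: t=0:+1/7257600 t=1:−1/2073600 t=2:+1/7257600 = -1/4838400
3j²(7 3 8; 0 0 0) = Δ·Π!·Σ² = 252/20995  (sign -1)
sum: t=0:+1/3832012800 t=1:−1/239500800 t=2:+1/348364800 = -1/958003200
3j²(7 3 8; -5 -1 6) = Δ·Π!·Σ² = 8/4845  (sign -1)
combine: 4πI² = 1785·252/20995·8/4845 = 14112/398905
take √, sign +1: I = 0.05305846

0.053058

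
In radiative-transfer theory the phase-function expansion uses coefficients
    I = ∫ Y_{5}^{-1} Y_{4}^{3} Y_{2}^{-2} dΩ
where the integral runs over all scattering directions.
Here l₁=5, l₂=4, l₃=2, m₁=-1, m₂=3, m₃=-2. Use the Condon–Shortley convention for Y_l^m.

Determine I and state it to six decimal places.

0.000000

l₁+l₂+l₃=11 is odd: 3j(l;000)=0 ⇒ I=0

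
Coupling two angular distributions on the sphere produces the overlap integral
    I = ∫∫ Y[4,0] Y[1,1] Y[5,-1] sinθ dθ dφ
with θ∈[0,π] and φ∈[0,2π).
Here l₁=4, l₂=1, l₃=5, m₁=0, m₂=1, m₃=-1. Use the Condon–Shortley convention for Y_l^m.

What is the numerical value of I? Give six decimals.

Rules hold: Σm=0, L=10 even, 3≤5≤5.
N = 9·3·11 = 297
Δ = 0!·8!·2!/11! = 1/495
Racah Σ t=0..0: t=0:+1/576 = 1/576
⇒ 3j(4 1 5; 0 0 0)² = 5/99, sgn -1
Racah Σ t=0..0: t=0:+1/1152 = 1/1152
⇒ 3j(4 1 5; 0 1 -1)² = 1/33, sgn +1
4πI² = N·(3j₀)²·(3jₘ)² = 5/11
I = -1·√(0.454545/4π) = -0.19018827

-0.190188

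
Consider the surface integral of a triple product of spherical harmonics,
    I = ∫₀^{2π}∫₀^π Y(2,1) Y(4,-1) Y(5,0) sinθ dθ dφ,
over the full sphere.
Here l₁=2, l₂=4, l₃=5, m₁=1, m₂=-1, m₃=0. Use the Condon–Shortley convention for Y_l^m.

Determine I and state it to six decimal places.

l₁+l₂+l₃=11 is odd: 3j(l;000)=0 ⇒ I=0

0.000000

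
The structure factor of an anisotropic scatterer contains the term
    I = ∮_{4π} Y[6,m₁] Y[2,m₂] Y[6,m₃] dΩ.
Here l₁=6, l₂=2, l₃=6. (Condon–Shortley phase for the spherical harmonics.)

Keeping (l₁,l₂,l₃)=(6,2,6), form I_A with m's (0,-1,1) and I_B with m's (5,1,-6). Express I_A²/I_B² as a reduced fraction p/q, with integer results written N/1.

7/242

l's match ⇒ only the (l;m) 3-j factors differ between A and B.
A: triangle coeff Δ(6,2,6) = 1/90090; Σ_t [0,1]: t=0:+1/34560 t=1:−1/28800 = -1/172800; (3j)²=1/1430 [(6 2 6; 0 -1 1)], sign=+1
B: triangle coeff Δ(6,2,6) = 1/90090; Σ_t [1,1]: t=1:−1/7257600 = -1/7257600; (3j)²=11/455 [(6 2 6; 5 1 -6)], sign=-1
I_A²/I_B² = (1/1430)/(11/455) = 7/242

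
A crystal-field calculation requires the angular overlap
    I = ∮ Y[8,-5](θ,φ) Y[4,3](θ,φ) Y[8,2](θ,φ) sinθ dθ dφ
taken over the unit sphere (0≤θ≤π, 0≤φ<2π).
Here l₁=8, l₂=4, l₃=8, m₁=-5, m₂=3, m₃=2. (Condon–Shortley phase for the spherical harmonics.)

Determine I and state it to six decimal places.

0.153303

Rules hold: Σm=0, L=20 even, 4≤8≤12.
N = 17·9·17 = 2601
Δ = 4!·12!·4!/21! = 1/185175900
Racah Σ t=0..4: t=0:+1/557383680 t=1:−1/21772800 t=2:+1/8294400 t=3:−1/21772800 t=4:+1/557383680 = 1/30965760
⇒ 3j(8 4 8; 0 0 0)² = 36/4199, sgn +1
Racah Σ t=3..4: t=3:−1/1045094400 t=4:+1/313528320 = 1/447897600
⇒ 3j(8 4 8; -5 3 2)² = 77/5814, sgn +1
4πI² = N·(3j₀)²·(3jₘ)² = 1386/4693
I = +1·√(0.295333/4π) = 0.15330327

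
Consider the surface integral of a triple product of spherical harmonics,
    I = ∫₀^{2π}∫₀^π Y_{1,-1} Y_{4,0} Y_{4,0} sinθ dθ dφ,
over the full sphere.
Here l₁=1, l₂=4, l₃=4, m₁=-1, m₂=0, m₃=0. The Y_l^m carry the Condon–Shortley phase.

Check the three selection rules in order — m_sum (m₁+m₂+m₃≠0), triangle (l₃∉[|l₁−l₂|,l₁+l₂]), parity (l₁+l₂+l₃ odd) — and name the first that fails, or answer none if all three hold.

m_sum

azimuthal sum: -1 + 0 + 0 = -1  ✗
3 ≤ 4 ≤ 5 (triangle on l)
L = 1 + 4 + 4 = 9 (odd)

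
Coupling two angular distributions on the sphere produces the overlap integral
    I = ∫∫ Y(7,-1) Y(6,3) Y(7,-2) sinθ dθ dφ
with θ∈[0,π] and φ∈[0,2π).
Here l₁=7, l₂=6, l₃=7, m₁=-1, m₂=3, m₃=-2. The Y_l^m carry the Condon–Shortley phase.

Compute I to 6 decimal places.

-0.046059

Checks pass: Σm=0; 20 even; l₃=7∈[1,13].
(2·7+1)(2·6+1)(2·7+1) = 2925
Δ: 6! 8! 6! / 21! → 1/2444321880
sum: t=0:+1/2612736000 t=1:−1/20736000 t=2:+1/1658880 t=3:−1/746496 t=4:+1/1658880 t=5:−1/20736000 t=6:+1/2612736000 = -1/4354560
3j²(7 6 7; 0 0 0) = Δ·Π!·Σ² = 1000/138567  (sign +1)
sum: t=3:−1/18662400 t=4:+1/3317760 t=5:−1/4147200 t=6:+1/37324800 = 1/29859840
3j²(7 6 7; -1 3 -2) = Δ·Π!·Σ² = 175/138567  (sign -1)
combine: 4πI² = 2925·1000/138567·175/138567 = 4375000/164109517
take √, sign -1: I = -0.04605929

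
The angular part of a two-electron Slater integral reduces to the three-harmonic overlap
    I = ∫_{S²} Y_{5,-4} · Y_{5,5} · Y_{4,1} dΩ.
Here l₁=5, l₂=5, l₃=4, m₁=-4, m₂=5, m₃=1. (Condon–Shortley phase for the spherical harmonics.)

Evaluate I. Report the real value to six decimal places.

0.000000

m-sum = -4 + 5 + 1 = 2 ≠ 0 ⇒ I = 0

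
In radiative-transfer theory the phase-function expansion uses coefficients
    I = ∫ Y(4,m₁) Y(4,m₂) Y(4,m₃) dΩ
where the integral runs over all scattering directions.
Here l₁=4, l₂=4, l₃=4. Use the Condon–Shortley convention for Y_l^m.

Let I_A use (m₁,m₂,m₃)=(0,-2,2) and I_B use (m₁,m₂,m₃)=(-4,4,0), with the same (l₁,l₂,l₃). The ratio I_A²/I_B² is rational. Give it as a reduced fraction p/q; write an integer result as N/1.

Shared (l₁,l₂,l₃)=(4,4,4): N and (l;000)² cancel in I_A²/I_B².
A: Δ = 4!·4!·4!/13! = 1/450450; Racah Σ t=0..2: t=0:+1/2304 t=1:−1/216 t=2:+1/384 = -11/6912; ⇒ 3j(4 4 4; 0 -2 2)² = 11/1638, sgn -1
B: Δ = 4!·4!·4!/13! = 1/450450; Racah Σ t=4..4: t=4:+1/13824 = 1/13824; ⇒ 3j(4 4 4; -4 4 0)² = 14/1287, sgn +1
I_A²/I_B² = (11/1638)/(14/1287) = 121/196

121/196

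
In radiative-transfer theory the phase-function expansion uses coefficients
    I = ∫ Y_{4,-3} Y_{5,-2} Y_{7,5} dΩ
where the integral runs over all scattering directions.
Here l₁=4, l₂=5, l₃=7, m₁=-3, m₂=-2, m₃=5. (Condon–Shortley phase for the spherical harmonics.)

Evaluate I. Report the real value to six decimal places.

Checks pass: Σm=0; 16 even; l₃=7∈[1,9].
(2·4+1)(2·5+1)(2·7+1) = 1485
Δ: 2! 6! 8! / 17! → 1/6126120
sum: t=0:+1/69120 t=1:−1/20736 t=2:+1/69120 = -1/51840
3j²(4 5 7; 0 0 0) = Δ·Π!·Σ² = 280/21879  (sign +1)
sum: t=1:−1/1036800 t=2:+1/1209600 = -1/7257600
3j²(4 5 7; -3 -2 5) = Δ·Π!·Σ² = 1/2210  (sign -1)
combine: 4πI² = 1485·280/21879·1/2210 = 420/48841
take √, sign -1: I = -0.02615938

-0.026159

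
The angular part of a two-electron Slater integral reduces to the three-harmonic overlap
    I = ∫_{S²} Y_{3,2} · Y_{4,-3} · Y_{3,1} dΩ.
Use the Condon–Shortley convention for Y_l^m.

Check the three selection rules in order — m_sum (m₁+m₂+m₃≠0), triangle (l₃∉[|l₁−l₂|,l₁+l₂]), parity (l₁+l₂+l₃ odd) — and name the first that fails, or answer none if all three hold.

Σmᵢ = 0  ✓
l₃∈[|l₁−l₂|,l₁+l₂]=[1,7], have l₃=3  ✓
Σlᵢ = 10 ⇒ even  ✓

none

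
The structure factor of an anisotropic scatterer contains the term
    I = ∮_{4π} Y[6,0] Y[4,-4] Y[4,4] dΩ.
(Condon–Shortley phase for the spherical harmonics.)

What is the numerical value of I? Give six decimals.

Checks pass: Σm=0; 14 even; l₃=4∈[2,10].
(2·6+1)(2·4+1)(2·4+1) = 1053
Δ: 6! 6! 2! / 15! → 1/1261260
sum: t=2:+1/4608 t=3:−1/1296 t=4:+1/4608 = -7/20736
3j²(6 4 4; 0 0 0) = Δ·Π!·Σ² = 20/1287  (sign -1)
sum: t=0:+1/1036800 = 1/1036800
3j²(6 4 4; 0 -4 4) = Δ·Π!·Σ² = 4/6435  (sign +1)
combine: 4πI² = 1053·20/1287·4/6435 = 16/1573
take √, sign -1: I = -0.02845055

-0.028451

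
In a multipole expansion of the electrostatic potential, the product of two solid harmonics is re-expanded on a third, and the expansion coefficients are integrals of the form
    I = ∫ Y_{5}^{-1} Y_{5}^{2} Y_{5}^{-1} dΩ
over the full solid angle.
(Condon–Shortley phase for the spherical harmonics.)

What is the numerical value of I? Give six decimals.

0.000000

L=15 odd ⇒ parity kills the (l;000) factor ⇒ I = 0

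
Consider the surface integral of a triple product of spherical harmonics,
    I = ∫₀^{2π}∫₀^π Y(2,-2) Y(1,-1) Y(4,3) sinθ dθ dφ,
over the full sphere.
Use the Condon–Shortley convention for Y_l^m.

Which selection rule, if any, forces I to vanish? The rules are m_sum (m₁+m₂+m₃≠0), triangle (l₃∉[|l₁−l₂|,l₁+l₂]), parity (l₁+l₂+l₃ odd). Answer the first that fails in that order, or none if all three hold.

triangle

Σmᵢ = 0  ✓
l₃∈[|l₁−l₂|,l₁+l₂]=[1,3], have l₃=4  ✗
Σlᵢ = 7 ⇒ odd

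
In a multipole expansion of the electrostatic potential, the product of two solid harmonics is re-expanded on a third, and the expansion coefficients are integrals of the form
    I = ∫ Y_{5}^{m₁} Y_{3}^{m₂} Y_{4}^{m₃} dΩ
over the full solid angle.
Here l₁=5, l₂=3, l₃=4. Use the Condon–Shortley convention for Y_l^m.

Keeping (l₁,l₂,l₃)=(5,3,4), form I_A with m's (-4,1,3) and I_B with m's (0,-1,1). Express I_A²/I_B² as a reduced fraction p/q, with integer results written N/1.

Same 5,3,4: normalisation and zero-m 3j drop out of the ratio.
A: Δ: 4! 6! 2! / 13! → 1/180180; sum: t=3:−1/4320 t=4:+1/5760 = -1/17280; 3j²(5 3 4; -4 1 3) = Δ·Π!·Σ² = 7/4290  (sign +1)
B: Δ: 4! 6! 2! / 13! → 1/180180; sum: t=0:+1/5760 t=1:−1/288 t=2:+1/288 = 1/5760; 3j²(5 3 4; 0 -1 1) = Δ·Π!·Σ² = 1/12012  (sign -1)
I_A²/I_B² = (7/4290)/(1/12012) = 98/5

98/5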